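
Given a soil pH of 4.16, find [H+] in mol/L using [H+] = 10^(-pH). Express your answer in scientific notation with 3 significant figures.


Step 1: [H+] = 10^(-pH)
Step 2: [H+] = 10^(-4.16)
Step 3: [H+] = 6.92e-05 mol/L

6.92e-05


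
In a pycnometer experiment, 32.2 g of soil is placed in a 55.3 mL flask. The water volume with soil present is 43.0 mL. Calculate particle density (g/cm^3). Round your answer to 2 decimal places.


Step 1: Volume of solids = flask volume - water volume with soil
Step 2: V_solids = 55.3 - 43.0 = 12.3 mL
Step 3: Particle density = mass / V_solids = 32.2 / 12.3 = 2.62 g/cm^3

2.62


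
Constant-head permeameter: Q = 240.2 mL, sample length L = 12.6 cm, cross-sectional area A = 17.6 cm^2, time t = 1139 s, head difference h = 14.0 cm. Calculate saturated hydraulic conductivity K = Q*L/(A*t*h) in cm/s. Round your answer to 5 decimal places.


Step 1: K = Q * L / (A * t * h)
Step 2: Numerator = 240.2 * 12.6 = 3026.52
Step 3: Denominator = 17.6 * 1139 * 14.0 = 280649.6
Step 4: K = 3026.52 / 280649.6 = 0.01078 cm/s

0.01078


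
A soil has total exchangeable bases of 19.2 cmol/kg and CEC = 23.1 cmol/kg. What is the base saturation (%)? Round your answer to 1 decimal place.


Step 1: BS = 100 * (sum of bases) / CEC
Step 2: BS = 100 * 19.2 / 23.1
Step 3: BS = 83.1%

83.1


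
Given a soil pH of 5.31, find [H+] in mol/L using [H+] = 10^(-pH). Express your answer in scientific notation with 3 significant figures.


Step 1: [H+] = 10^(-pH)
Step 2: [H+] = 10^(-5.31)
Step 3: [H+] = 4.90e-06 mol/L

4.90e-06


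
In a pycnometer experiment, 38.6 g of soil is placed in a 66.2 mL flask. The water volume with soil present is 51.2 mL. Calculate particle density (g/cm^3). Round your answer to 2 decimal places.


Step 1: Volume of solids = flask volume - water volume with soil
Step 2: V_solids = 66.2 - 51.2 = 15.0 mL
Step 3: Particle density = mass / V_solids = 38.6 / 15.0 = 2.57 g/cm^3

2.57


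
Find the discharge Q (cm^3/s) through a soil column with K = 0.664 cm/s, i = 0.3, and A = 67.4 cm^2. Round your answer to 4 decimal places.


Step 1: Apply Darcy's law: Q = K * i * A
Step 2: Q = 0.664 * 0.3 * 67.4
Step 3: Q = 13.4261 cm^3/s

13.4261


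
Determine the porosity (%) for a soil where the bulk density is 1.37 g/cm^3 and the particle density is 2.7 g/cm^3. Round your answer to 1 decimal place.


Step 1: Formula: n = 100 * (1 - BD / PD)
Step 2: n = 100 * (1 - 1.37 / 2.7)
Step 3: n = 100 * (1 - 0.50741)
Step 4: n = 49.3%

49.3


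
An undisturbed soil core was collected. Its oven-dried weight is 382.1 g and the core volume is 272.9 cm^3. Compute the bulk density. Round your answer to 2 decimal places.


Step 1: Identify the formula: BD = dry mass / volume
Step 2: Substitute values: BD = 382.1 / 272.9
Step 3: BD = 1.4 g/cm^3

1.4


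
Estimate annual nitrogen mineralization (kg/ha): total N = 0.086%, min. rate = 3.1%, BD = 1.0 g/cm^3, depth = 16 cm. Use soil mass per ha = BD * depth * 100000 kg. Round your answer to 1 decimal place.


Step 1: Soil mass per ha = BD * depth * 100000 = 1.0 * 16 * 100000 = 1600000 kg
Step 2: Total N pool = soil mass * N%/100 = 1600000 * 0.086/100 = 1376.0 kg/ha
Step 3: N mineralized = N pool * rate%/100 = 1376.0 * 3.1/100 = 42.7 kg/ha/yr

42.7


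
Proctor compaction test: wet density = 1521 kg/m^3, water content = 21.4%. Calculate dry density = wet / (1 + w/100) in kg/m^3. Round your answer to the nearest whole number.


Step 1: Dry density = wet density / (1 + w/100)
Step 2: Dry density = 1521 / (1 + 21.4/100)
Step 3: Dry density = 1521 / 1.214
Step 4: Dry density = 1253 kg/m^3

1253


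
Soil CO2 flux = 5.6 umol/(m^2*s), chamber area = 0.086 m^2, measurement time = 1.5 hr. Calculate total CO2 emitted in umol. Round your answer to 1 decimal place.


Step 1: Convert time to seconds: 1.5 hr * 3600 = 5400.0 s
Step 2: Total = flux * area * time_s
Step 3: Total = 5.6 * 0.086 * 5400.0
Step 4: Total = 2600.6 umol

2600.6


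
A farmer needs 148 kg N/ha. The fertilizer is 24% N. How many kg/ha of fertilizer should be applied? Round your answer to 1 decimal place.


Step 1: Fertilizer rate = target N / (N content / 100)
Step 2: Rate = 148 / (24 / 100)
Step 3: Rate = 148 / 0.24
Step 4: Rate = 616.7 kg/ha

616.7


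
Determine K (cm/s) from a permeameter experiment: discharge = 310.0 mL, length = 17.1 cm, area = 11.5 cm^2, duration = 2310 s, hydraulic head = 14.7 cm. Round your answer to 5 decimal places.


Step 1: K = Q * L / (A * t * h)
Step 2: Numerator = 310.0 * 17.1 = 5301.0
Step 3: Denominator = 11.5 * 2310 * 14.7 = 390505.5
Step 4: K = 5301.0 / 390505.5 = 0.01357 cm/s

0.01357


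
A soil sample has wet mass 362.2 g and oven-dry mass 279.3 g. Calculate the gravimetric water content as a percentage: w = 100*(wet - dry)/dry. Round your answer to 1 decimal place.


Step 1: Water mass = wet - dry = 362.2 - 279.3 = 82.9 g
Step 2: w = 100 * water mass / dry mass
Step 3: w = 100 * 82.9 / 279.3 = 29.7%

29.7


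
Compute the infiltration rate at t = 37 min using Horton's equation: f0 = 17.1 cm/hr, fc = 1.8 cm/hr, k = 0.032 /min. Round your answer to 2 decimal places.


Step 1: f = fc + (f0 - fc) * exp(-k * t)
Step 2: exp(-0.032 * 37) = 0.306052
Step 3: f = 1.8 + (17.1 - 1.8) * 0.306052
Step 4: f = 1.8 + 15.3 * 0.306052
Step 5: f = 6.48 cm/hr

6.48


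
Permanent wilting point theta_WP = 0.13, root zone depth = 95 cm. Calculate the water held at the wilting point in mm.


Step 1: Water (mm) = theta_WP * depth * 10
Step 2: Water = 0.13 * 95 * 10
Step 3: Water = 123.5 mm

123.5


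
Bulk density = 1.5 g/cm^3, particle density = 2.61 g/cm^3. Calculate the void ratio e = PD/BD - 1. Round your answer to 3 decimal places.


Step 1: e = PD / BD - 1
Step 2: e = 2.61 / 1.5 - 1
Step 3: e = 1.74 - 1
Step 4: e = 0.74

0.74


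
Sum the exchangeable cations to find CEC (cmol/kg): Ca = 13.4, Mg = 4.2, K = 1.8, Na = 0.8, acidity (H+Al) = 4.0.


Step 1: CEC = Ca + Mg + K + Na + (H+Al)
Step 2: CEC = 13.4 + 4.2 + 1.8 + 0.8 + 4.0
Step 3: CEC = 24.2 cmol/kg

24.2


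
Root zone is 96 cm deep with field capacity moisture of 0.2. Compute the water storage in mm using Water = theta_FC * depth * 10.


Step 1: Water (mm) = theta_FC * depth (cm) * 10
Step 2: Water = 0.2 * 96 * 10
Step 3: Water = 192.0 mm

192.0


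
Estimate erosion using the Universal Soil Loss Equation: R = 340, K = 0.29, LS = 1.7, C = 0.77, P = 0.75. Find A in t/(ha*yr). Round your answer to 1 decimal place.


Step 1: A = R * K * LS * C * P
Step 2: R * K = 340 * 0.29 = 98.6
Step 3: (R*K) * LS = 98.6 * 1.7 = 167.62
Step 4: * C * P = 167.62 * 0.77 * 0.75 = 96.8
Step 5: A = 96.8 t/(ha*yr)

96.8


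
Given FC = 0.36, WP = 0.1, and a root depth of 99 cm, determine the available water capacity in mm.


Step 1: Available water = (FC - WP) * depth * 10
Step 2: AW = (0.36 - 0.1) * 99 * 10
Step 3: AW = 0.26 * 99 * 10
Step 4: AW = 257.4 mm

257.4


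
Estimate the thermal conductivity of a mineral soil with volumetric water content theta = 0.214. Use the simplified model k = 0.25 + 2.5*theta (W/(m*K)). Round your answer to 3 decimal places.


Step 1: k = 0.25 + 2.5 * theta
Step 2: k = 0.25 + 2.5 * 0.214
Step 3: k = 0.25 + 0.535
Step 4: k = 0.785 W/(m*K)

0.785


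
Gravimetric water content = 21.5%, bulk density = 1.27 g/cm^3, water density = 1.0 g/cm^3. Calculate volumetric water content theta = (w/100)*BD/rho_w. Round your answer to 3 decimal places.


Step 1: theta = (w / 100) * BD / rho_w
Step 2: theta = (21.5 / 100) * 1.27 / 1.0
Step 3: theta = 0.215 * 1.27
Step 4: theta = 0.273

0.273


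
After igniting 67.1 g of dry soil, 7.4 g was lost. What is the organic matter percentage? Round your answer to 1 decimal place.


Step 1: OM% = 100 * LOI / sample mass
Step 2: OM = 100 * 7.4 / 67.1
Step 3: OM = 11.0%

11.0


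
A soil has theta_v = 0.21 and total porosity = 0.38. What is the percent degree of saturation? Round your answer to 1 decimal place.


Step 1: S = 100 * theta_v / n
Step 2: S = 100 * 0.21 / 0.38
Step 3: S = 55.3%

55.3


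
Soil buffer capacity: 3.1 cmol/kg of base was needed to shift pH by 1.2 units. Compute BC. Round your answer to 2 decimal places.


Step 1: BC = change in base / change in pH
Step 2: BC = 3.1 / 1.2
Step 3: BC = 2.58 cmol/(kg*pH unit)

2.58


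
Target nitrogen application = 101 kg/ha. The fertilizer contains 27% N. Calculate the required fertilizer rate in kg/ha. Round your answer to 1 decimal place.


Step 1: Fertilizer rate = target N / (N content / 100)
Step 2: Rate = 101 / (27 / 100)
Step 3: Rate = 101 / 0.27
Step 4: Rate = 374.1 kg/ha

374.1


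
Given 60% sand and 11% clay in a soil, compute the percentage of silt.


Step 1: sand + silt + clay = 100%
Step 2: silt = 100 - sand - clay
Step 3: silt = 100 - 60 - 11
Step 4: silt = 29%

29


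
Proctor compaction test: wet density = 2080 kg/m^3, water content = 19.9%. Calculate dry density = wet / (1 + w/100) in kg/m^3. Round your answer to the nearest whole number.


Step 1: Dry density = wet density / (1 + w/100)
Step 2: Dry density = 2080 / (1 + 19.9/100)
Step 3: Dry density = 2080 / 1.199
Step 4: Dry density = 1735 kg/m^3

1735


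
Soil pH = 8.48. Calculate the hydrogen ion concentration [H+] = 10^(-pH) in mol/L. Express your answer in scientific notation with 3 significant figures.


Step 1: [H+] = 10^(-pH)
Step 2: [H+] = 10^(-8.48)
Step 3: [H+] = 3.31e-09 mol/L

3.31e-09


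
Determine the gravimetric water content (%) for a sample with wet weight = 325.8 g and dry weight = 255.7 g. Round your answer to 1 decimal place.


Step 1: Water mass = wet - dry = 325.8 - 255.7 = 70.1 g
Step 2: w = 100 * water mass / dry mass
Step 3: w = 100 * 70.1 / 255.7 = 27.4%

27.4


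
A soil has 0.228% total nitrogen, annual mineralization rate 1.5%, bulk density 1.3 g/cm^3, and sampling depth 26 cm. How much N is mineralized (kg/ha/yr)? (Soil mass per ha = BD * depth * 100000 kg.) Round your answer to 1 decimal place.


Step 1: Soil mass per ha = BD * depth * 100000 = 1.3 * 26 * 100000 = 3380000 kg
Step 2: Total N pool = soil mass * N%/100 = 3380000 * 0.228/100 = 7706.4 kg/ha
Step 3: N mineralized = N pool * rate%/100 = 7706.4 * 1.5/100 = 115.6 kg/ha/yr

115.6


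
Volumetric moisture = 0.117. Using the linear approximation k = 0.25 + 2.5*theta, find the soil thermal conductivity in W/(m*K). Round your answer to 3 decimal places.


Step 1: k = 0.25 + 2.5 * theta
Step 2: k = 0.25 + 2.5 * 0.117
Step 3: k = 0.25 + 0.293
Step 4: k = 0.543 W/(m*K)

0.543


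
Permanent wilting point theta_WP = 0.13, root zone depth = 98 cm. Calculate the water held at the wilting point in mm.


Step 1: Water (mm) = theta_WP * depth * 10
Step 2: Water = 0.13 * 98 * 10
Step 3: Water = 127.4 mm

127.4


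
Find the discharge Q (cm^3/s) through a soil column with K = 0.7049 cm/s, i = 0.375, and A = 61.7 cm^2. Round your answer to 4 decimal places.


Step 1: Apply Darcy's law: Q = K * i * A
Step 2: Q = 0.7049 * 0.375 * 61.7
Step 3: Q = 16.3096 cm^3/s

16.3096


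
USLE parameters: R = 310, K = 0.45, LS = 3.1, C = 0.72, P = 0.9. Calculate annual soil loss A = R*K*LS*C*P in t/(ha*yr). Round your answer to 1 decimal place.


Step 1: A = R * K * LS * C * P
Step 2: R * K = 310 * 0.45 = 139.5
Step 3: (R*K) * LS = 139.5 * 3.1 = 432.45
Step 4: * C * P = 432.45 * 0.72 * 0.9 = 280.2
Step 5: A = 280.2 t/(ha*yr)

280.2


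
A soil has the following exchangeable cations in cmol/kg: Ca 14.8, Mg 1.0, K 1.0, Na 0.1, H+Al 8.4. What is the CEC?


Step 1: CEC = Ca + Mg + K + Na + (H+Al)
Step 2: CEC = 14.8 + 1.0 + 1.0 + 0.1 + 8.4
Step 3: CEC = 25.3 cmol/kg

25.3


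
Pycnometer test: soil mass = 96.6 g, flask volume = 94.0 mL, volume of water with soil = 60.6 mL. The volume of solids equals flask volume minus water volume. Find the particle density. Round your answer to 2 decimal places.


Step 1: Volume of solids = flask volume - water volume with soil
Step 2: V_solids = 94.0 - 60.6 = 33.4 mL
Step 3: Particle density = mass / V_solids = 96.6 / 33.4 = 2.89 g/cm^3

2.89


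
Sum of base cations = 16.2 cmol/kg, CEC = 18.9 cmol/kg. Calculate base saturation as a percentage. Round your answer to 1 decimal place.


Step 1: BS = 100 * (sum of bases) / CEC
Step 2: BS = 100 * 16.2 / 18.9
Step 3: BS = 85.7%

85.7


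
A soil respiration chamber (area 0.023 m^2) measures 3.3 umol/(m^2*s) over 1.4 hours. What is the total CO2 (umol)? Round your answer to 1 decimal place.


Step 1: Convert time to seconds: 1.4 hr * 3600 = 5040.0 s
Step 2: Total = flux * area * time_s
Step 3: Total = 3.3 * 0.023 * 5040.0
Step 4: Total = 382.5 umol

382.5


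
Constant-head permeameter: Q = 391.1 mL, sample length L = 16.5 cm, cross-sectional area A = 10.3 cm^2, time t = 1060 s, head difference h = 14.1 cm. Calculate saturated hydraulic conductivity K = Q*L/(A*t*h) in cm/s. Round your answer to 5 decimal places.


Step 1: K = Q * L / (A * t * h)
Step 2: Numerator = 391.1 * 16.5 = 6453.15
Step 3: Denominator = 10.3 * 1060 * 14.1 = 153943.8
Step 4: K = 6453.15 / 153943.8 = 0.04192 cm/s

0.04192


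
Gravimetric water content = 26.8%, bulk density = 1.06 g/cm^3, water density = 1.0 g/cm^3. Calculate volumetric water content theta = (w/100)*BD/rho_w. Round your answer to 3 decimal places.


Step 1: theta = (w / 100) * BD / rho_w
Step 2: theta = (26.8 / 100) * 1.06 / 1.0
Step 3: theta = 0.268 * 1.06
Step 4: theta = 0.284

0.284


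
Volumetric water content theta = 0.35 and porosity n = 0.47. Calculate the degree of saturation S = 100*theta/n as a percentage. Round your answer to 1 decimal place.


Step 1: S = 100 * theta_v / n
Step 2: S = 100 * 0.35 / 0.47
Step 3: S = 74.5%

74.5


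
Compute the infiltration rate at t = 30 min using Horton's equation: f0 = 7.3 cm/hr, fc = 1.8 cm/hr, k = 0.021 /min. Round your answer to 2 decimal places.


Step 1: f = fc + (f0 - fc) * exp(-k * t)
Step 2: exp(-0.021 * 30) = 0.532592
Step 3: f = 1.8 + (7.3 - 1.8) * 0.532592
Step 4: f = 1.8 + 5.5 * 0.532592
Step 5: f = 4.73 cm/hr

4.73


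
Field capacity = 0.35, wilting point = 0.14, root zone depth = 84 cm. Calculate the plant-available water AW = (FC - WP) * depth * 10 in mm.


Step 1: Available water = (FC - WP) * depth * 10
Step 2: AW = (0.35 - 0.14) * 84 * 10
Step 3: AW = 0.21 * 84 * 10
Step 4: AW = 176.4 mm

176.4


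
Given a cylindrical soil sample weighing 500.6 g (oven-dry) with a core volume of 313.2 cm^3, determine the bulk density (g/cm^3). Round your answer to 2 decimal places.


Step 1: Identify the formula: BD = dry mass / volume
Step 2: Substitute values: BD = 500.6 / 313.2
Step 3: BD = 1.6 g/cm^3

1.6


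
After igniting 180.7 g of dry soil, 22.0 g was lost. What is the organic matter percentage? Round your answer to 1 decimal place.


Step 1: OM% = 100 * LOI / sample mass
Step 2: OM = 100 * 22.0 / 180.7
Step 3: OM = 12.2%

12.2


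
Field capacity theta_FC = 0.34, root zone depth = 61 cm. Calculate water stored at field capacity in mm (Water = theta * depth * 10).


Step 1: Water (mm) = theta_FC * depth (cm) * 10
Step 2: Water = 0.34 * 61 * 10
Step 3: Water = 207.4 mm

207.4


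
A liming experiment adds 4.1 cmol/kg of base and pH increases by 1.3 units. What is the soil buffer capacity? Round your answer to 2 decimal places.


Step 1: BC = change in base / change in pH
Step 2: BC = 4.1 / 1.3
Step 3: BC = 3.15 cmol/(kg*pH unit)

3.15


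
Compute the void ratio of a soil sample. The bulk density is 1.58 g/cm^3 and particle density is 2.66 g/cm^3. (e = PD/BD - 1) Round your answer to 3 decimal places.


Step 1: e = PD / BD - 1
Step 2: e = 2.66 / 1.58 - 1
Step 3: e = 1.68354 - 1
Step 4: e = 0.684

0.684


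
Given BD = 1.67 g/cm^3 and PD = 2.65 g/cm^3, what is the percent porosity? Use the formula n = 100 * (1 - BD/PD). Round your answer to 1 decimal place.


Step 1: Formula: n = 100 * (1 - BD / PD)
Step 2: n = 100 * (1 - 1.67 / 2.65)
Step 3: n = 100 * (1 - 0.63019)
Step 4: n = 37.0%

37.0


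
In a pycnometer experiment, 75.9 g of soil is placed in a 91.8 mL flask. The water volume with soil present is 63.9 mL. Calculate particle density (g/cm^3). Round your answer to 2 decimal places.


Step 1: Volume of solids = flask volume - water volume with soil
Step 2: V_solids = 91.8 - 63.9 = 27.9 mL
Step 3: Particle density = mass / V_solids = 75.9 / 27.9 = 2.72 g/cm^3

2.72


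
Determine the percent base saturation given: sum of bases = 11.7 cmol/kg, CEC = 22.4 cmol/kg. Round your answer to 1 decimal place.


Step 1: BS = 100 * (sum of bases) / CEC
Step 2: BS = 100 * 11.7 / 22.4
Step 3: BS = 52.2%

52.2


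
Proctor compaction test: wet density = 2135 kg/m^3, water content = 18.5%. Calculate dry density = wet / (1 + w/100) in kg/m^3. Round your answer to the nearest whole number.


Step 1: Dry density = wet density / (1 + w/100)
Step 2: Dry density = 2135 / (1 + 18.5/100)
Step 3: Dry density = 2135 / 1.185
Step 4: Dry density = 1802 kg/m^3

1802


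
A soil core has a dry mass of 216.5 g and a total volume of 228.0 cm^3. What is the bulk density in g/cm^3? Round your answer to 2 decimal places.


Step 1: Identify the formula: BD = dry mass / volume
Step 2: Substitute values: BD = 216.5 / 228.0
Step 3: BD = 0.95 g/cm^3

0.95


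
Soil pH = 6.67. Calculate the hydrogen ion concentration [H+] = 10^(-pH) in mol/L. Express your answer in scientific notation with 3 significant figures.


Step 1: [H+] = 10^(-pH)
Step 2: [H+] = 10^(-6.67)
Step 3: [H+] = 2.14e-07 mol/L

2.14e-07


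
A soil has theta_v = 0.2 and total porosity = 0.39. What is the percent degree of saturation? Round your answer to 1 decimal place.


Step 1: S = 100 * theta_v / n
Step 2: S = 100 * 0.2 / 0.39
Step 3: S = 51.3%

51.3


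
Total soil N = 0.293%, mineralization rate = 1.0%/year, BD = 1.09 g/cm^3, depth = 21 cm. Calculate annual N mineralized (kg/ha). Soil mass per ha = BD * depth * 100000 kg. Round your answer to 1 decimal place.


Step 1: Soil mass per ha = BD * depth * 100000 = 1.09 * 21 * 100000 = 2289000 kg
Step 2: Total N pool = soil mass * N%/100 = 2289000 * 0.293/100 = 6706.77 kg/ha
Step 3: N mineralized = N pool * rate%/100 = 6706.77 * 1.0/100 = 67.1 kg/ha/yr

67.1


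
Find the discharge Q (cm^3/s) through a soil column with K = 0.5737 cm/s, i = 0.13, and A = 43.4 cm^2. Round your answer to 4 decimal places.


Step 1: Apply Darcy's law: Q = K * i * A
Step 2: Q = 0.5737 * 0.13 * 43.4
Step 3: Q = 3.2368 cm^3/s

3.2368


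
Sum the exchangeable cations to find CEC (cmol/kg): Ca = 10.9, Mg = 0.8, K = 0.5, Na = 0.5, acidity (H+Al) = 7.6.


Step 1: CEC = Ca + Mg + K + Na + (H+Al)
Step 2: CEC = 10.9 + 0.8 + 0.5 + 0.5 + 7.6
Step 3: CEC = 20.3 cmol/kg

20.3


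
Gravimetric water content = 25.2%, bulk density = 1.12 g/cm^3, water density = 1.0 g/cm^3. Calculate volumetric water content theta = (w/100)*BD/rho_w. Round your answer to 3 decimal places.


Step 1: theta = (w / 100) * BD / rho_w
Step 2: theta = (25.2 / 100) * 1.12 / 1.0
Step 3: theta = 0.252 * 1.12
Step 4: theta = 0.282

0.282


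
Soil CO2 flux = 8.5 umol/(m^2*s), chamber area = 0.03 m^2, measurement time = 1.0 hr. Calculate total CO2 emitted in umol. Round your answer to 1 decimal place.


Step 1: Convert time to seconds: 1.0 hr * 3600 = 3600.0 s
Step 2: Total = flux * area * time_s
Step 3: Total = 8.5 * 0.03 * 3600.0
Step 4: Total = 918.0 umol

918.0


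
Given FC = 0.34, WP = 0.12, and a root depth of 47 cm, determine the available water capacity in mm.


Step 1: Available water = (FC - WP) * depth * 10
Step 2: AW = (0.34 - 0.12) * 47 * 10
Step 3: AW = 0.22 * 47 * 10
Step 4: AW = 103.4 mm

103.4


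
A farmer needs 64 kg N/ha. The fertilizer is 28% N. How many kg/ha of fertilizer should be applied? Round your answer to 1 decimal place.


Step 1: Fertilizer rate = target N / (N content / 100)
Step 2: Rate = 64 / (28 / 100)
Step 3: Rate = 64 / 0.28
Step 4: Rate = 228.6 kg/ha

228.6


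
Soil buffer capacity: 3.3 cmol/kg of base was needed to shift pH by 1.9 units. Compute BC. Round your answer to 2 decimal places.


Step 1: BC = change in base / change in pH
Step 2: BC = 3.3 / 1.9
Step 3: BC = 1.74 cmol/(kg*pH unit)

1.74


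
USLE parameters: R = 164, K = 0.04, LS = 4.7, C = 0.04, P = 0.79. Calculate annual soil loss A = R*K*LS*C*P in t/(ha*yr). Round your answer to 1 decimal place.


Step 1: A = R * K * LS * C * P
Step 2: R * K = 164 * 0.04 = 6.56
Step 3: (R*K) * LS = 6.56 * 4.7 = 30.832
Step 4: * C * P = 30.832 * 0.04 * 0.79 = 1.0
Step 5: A = 1.0 t/(ha*yr)

1.0


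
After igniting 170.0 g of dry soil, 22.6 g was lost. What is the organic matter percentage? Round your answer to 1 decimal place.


Step 1: OM% = 100 * LOI / sample mass
Step 2: OM = 100 * 22.6 / 170.0
Step 3: OM = 13.3%

13.3


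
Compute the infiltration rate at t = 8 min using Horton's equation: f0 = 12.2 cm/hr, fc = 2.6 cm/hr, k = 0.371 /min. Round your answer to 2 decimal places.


Step 1: f = fc + (f0 - fc) * exp(-k * t)
Step 2: exp(-0.371 * 8) = 0.051406
Step 3: f = 2.6 + (12.2 - 2.6) * 0.051406
Step 4: f = 2.6 + 9.6 * 0.051406
Step 5: f = 3.09 cm/hr

3.09


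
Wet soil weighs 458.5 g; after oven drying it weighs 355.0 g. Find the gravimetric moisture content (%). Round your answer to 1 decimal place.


Step 1: Water mass = wet - dry = 458.5 - 355.0 = 103.5 g
Step 2: w = 100 * water mass / dry mass
Step 3: w = 100 * 103.5 / 355.0 = 29.2%

29.2


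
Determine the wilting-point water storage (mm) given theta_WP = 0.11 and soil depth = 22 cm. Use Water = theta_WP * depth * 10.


Step 1: Water (mm) = theta_WP * depth * 10
Step 2: Water = 0.11 * 22 * 10
Step 3: Water = 24.2 mm

24.2


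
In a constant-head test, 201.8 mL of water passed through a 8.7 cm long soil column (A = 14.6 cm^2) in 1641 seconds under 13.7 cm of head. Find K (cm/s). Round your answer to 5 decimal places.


Step 1: K = Q * L / (A * t * h)
Step 2: Numerator = 201.8 * 8.7 = 1755.66
Step 3: Denominator = 14.6 * 1641 * 13.7 = 328232.82
Step 4: K = 1755.66 / 328232.82 = 0.00535 cm/s

0.00535


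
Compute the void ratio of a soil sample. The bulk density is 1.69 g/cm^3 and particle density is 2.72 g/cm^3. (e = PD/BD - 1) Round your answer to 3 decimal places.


Step 1: e = PD / BD - 1
Step 2: e = 2.72 / 1.69 - 1
Step 3: e = 1.60947 - 1
Step 4: e = 0.609

0.609


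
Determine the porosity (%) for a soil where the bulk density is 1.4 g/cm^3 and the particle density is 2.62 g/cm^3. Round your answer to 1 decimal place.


Step 1: Formula: n = 100 * (1 - BD / PD)
Step 2: n = 100 * (1 - 1.4 / 2.62)
Step 3: n = 100 * (1 - 0.53435)
Step 4: n = 46.6%

46.6


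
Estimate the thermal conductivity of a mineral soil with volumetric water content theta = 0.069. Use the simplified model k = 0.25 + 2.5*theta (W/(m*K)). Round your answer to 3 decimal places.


Step 1: k = 0.25 + 2.5 * theta
Step 2: k = 0.25 + 2.5 * 0.069
Step 3: k = 0.25 + 0.173
Step 4: k = 0.423 W/(m*K)

0.423


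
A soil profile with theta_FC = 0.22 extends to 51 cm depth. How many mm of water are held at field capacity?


Step 1: Water (mm) = theta_FC * depth (cm) * 10
Step 2: Water = 0.22 * 51 * 10
Step 3: Water = 112.2 mm

112.2


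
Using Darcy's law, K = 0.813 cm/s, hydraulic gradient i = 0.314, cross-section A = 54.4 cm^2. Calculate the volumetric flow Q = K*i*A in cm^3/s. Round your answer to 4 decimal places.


Step 1: Apply Darcy's law: Q = K * i * A
Step 2: Q = 0.813 * 0.314 * 54.4
Step 3: Q = 13.8873 cm^3/s

13.8873


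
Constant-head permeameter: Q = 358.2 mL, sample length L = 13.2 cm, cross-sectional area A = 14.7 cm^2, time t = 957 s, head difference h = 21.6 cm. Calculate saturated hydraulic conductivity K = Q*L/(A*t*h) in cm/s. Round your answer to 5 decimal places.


Step 1: K = Q * L / (A * t * h)
Step 2: Numerator = 358.2 * 13.2 = 4728.24
Step 3: Denominator = 14.7 * 957 * 21.6 = 303866.64
Step 4: K = 4728.24 / 303866.64 = 0.01556 cm/s

0.01556


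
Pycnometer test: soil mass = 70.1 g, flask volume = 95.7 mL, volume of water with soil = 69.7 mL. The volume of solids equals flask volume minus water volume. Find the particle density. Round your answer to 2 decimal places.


Step 1: Volume of solids = flask volume - water volume with soil
Step 2: V_solids = 95.7 - 69.7 = 26.0 mL
Step 3: Particle density = mass / V_solids = 70.1 / 26.0 = 2.7 g/cm^3

2.7


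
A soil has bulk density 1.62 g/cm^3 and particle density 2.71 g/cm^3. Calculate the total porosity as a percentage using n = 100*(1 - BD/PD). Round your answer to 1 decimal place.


Step 1: Formula: n = 100 * (1 - BD / PD)
Step 2: n = 100 * (1 - 1.62 / 2.71)
Step 3: n = 100 * (1 - 0.59779)
Step 4: n = 40.2%

40.2


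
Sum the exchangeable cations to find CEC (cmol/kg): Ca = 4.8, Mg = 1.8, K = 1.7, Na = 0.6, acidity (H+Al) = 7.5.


Step 1: CEC = Ca + Mg + K + Na + (H+Al)
Step 2: CEC = 4.8 + 1.8 + 1.7 + 0.6 + 7.5
Step 3: CEC = 16.4 cmol/kg

16.4


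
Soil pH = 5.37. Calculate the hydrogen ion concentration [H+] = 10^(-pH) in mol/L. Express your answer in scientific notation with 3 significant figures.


Step 1: [H+] = 10^(-pH)
Step 2: [H+] = 10^(-5.37)
Step 3: [H+] = 4.27e-06 mol/L

4.27e-06


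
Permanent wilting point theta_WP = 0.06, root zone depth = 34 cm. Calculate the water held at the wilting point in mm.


Step 1: Water (mm) = theta_WP * depth * 10
Step 2: Water = 0.06 * 34 * 10
Step 3: Water = 20.4 mm

20.4


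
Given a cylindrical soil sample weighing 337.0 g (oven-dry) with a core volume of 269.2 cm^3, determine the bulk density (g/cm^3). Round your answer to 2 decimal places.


Step 1: Identify the formula: BD = dry mass / volume
Step 2: Substitute values: BD = 337.0 / 269.2
Step 3: BD = 1.25 g/cm^3

1.25


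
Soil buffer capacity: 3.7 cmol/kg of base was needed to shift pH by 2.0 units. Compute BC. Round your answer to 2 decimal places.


Step 1: BC = change in base / change in pH
Step 2: BC = 3.7 / 2.0
Step 3: BC = 1.85 cmol/(kg*pH unit)

1.85


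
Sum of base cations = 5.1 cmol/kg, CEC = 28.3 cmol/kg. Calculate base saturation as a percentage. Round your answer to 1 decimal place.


Step 1: BS = 100 * (sum of bases) / CEC
Step 2: BS = 100 * 5.1 / 28.3
Step 3: BS = 18.0%

18.0


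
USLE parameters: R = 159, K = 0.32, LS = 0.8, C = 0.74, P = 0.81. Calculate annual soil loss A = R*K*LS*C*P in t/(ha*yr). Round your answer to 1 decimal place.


Step 1: A = R * K * LS * C * P
Step 2: R * K = 159 * 0.32 = 50.88
Step 3: (R*K) * LS = 50.88 * 0.8 = 40.704
Step 4: * C * P = 40.704 * 0.74 * 0.81 = 24.4
Step 5: A = 24.4 t/(ha*yr)

24.4


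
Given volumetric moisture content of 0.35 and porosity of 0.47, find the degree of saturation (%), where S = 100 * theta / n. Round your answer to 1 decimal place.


Step 1: S = 100 * theta_v / n
Step 2: S = 100 * 0.35 / 0.47
Step 3: S = 74.5%

74.5


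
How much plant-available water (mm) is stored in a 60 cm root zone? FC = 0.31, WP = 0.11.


Step 1: Available water = (FC - WP) * depth * 10
Step 2: AW = (0.31 - 0.11) * 60 * 10
Step 3: AW = 0.2 * 60 * 10
Step 4: AW = 120.0 mm

120.0


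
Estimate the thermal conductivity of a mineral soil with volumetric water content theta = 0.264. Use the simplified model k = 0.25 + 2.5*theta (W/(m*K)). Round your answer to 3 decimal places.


Step 1: k = 0.25 + 2.5 * theta
Step 2: k = 0.25 + 2.5 * 0.264
Step 3: k = 0.25 + 0.66
Step 4: k = 0.91 W/(m*K)

0.91


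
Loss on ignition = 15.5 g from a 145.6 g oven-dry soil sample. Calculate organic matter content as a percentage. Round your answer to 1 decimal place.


Step 1: OM% = 100 * LOI / sample mass
Step 2: OM = 100 * 15.5 / 145.6
Step 3: OM = 10.6%

10.6


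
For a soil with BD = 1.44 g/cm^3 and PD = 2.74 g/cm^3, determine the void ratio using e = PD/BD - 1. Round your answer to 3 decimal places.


Step 1: e = PD / BD - 1
Step 2: e = 2.74 / 1.44 - 1
Step 3: e = 1.90278 - 1
Step 4: e = 0.903

0.903


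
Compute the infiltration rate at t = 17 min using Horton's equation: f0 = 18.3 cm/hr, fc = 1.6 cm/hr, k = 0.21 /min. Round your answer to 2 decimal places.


Step 1: f = fc + (f0 - fc) * exp(-k * t)
Step 2: exp(-0.21 * 17) = 0.028156
Step 3: f = 1.6 + (18.3 - 1.6) * 0.028156
Step 4: f = 1.6 + 16.7 * 0.028156
Step 5: f = 2.07 cm/hr

2.07


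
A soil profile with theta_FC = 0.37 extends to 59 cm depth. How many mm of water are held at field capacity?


Step 1: Water (mm) = theta_FC * depth (cm) * 10
Step 2: Water = 0.37 * 59 * 10
Step 3: Water = 218.3 mm

218.3


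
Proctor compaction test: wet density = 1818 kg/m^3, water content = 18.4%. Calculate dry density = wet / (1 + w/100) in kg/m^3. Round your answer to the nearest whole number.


Step 1: Dry density = wet density / (1 + w/100)
Step 2: Dry density = 1818 / (1 + 18.4/100)
Step 3: Dry density = 1818 / 1.184
Step 4: Dry density = 1535 kg/m^3

1535


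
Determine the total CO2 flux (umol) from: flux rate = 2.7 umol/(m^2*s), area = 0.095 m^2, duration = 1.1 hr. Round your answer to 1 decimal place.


Step 1: Convert time to seconds: 1.1 hr * 3600 = 3960.0 s
Step 2: Total = flux * area * time_s
Step 3: Total = 2.7 * 0.095 * 3960.0
Step 4: Total = 1015.7 umol

1015.7


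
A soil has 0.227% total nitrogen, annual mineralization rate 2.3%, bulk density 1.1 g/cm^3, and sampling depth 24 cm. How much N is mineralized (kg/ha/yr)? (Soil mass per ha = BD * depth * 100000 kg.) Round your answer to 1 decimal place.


Step 1: Soil mass per ha = BD * depth * 100000 = 1.1 * 24 * 100000 = 2640000 kg
Step 2: Total N pool = soil mass * N%/100 = 2640000 * 0.227/100 = 5992.8 kg/ha
Step 3: N mineralized = N pool * rate%/100 = 5992.8 * 2.3/100 = 137.8 kg/ha/yr

137.8


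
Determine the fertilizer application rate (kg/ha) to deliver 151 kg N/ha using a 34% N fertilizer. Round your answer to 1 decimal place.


Step 1: Fertilizer rate = target N / (N content / 100)
Step 2: Rate = 151 / (34 / 100)
Step 3: Rate = 151 / 0.34
Step 4: Rate = 444.1 kg/ha

444.1


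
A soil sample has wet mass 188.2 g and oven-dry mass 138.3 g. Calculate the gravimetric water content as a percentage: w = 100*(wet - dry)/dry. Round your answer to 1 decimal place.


Step 1: Water mass = wet - dry = 188.2 - 138.3 = 49.9 g
Step 2: w = 100 * water mass / dry mass
Step 3: w = 100 * 49.9 / 138.3 = 36.1%

36.1


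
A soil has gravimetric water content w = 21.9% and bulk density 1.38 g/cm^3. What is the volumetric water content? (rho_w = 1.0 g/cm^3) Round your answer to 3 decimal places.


Step 1: theta = (w / 100) * BD / rho_w
Step 2: theta = (21.9 / 100) * 1.38 / 1.0
Step 3: theta = 0.219 * 1.38
Step 4: theta = 0.302

0.302


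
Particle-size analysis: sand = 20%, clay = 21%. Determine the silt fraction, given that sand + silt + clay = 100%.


Step 1: sand + silt + clay = 100%
Step 2: silt = 100 - sand - clay
Step 3: silt = 100 - 20 - 21
Step 4: silt = 59%

59


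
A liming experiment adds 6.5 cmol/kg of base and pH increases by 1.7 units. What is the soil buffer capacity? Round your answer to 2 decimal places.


Step 1: BC = change in base / change in pH
Step 2: BC = 6.5 / 1.7
Step 3: BC = 3.82 cmol/(kg*pH unit)

3.82


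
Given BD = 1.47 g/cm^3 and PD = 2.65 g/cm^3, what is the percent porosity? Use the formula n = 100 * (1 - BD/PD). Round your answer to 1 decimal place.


Step 1: Formula: n = 100 * (1 - BD / PD)
Step 2: n = 100 * (1 - 1.47 / 2.65)
Step 3: n = 100 * (1 - 0.55472)
Step 4: n = 44.5%

44.5


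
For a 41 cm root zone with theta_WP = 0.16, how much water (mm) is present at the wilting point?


Step 1: Water (mm) = theta_WP * depth * 10
Step 2: Water = 0.16 * 41 * 10
Step 3: Water = 65.6 mm

65.6


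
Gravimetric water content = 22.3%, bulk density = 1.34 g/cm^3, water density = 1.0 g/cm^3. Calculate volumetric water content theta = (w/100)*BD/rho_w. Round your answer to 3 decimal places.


Step 1: theta = (w / 100) * BD / rho_w
Step 2: theta = (22.3 / 100) * 1.34 / 1.0
Step 3: theta = 0.223 * 1.34
Step 4: theta = 0.299

0.299


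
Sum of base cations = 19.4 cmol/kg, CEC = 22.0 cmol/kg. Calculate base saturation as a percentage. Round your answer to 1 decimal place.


Step 1: BS = 100 * (sum of bases) / CEC
Step 2: BS = 100 * 19.4 / 22.0
Step 3: BS = 88.2%

88.2


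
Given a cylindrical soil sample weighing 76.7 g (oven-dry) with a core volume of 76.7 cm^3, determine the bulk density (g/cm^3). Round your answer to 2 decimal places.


Step 1: Identify the formula: BD = dry mass / volume
Step 2: Substitute values: BD = 76.7 / 76.7
Step 3: BD = 1.0 g/cm^3

1.0


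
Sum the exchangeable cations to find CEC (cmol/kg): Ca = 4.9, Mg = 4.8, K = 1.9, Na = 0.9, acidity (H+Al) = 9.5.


Step 1: CEC = Ca + Mg + K + Na + (H+Al)
Step 2: CEC = 4.9 + 4.8 + 1.9 + 0.9 + 9.5
Step 3: CEC = 22.0 cmol/kg

22.0


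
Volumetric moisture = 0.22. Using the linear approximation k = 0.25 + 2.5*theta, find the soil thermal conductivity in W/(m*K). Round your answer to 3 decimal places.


Step 1: k = 0.25 + 2.5 * theta
Step 2: k = 0.25 + 2.5 * 0.22
Step 3: k = 0.25 + 0.55
Step 4: k = 0.8 W/(m*K)

0.8


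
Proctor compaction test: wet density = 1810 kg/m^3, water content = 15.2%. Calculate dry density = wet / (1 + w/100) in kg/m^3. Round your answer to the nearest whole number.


Step 1: Dry density = wet density / (1 + w/100)
Step 2: Dry density = 1810 / (1 + 15.2/100)
Step 3: Dry density = 1810 / 1.152
Step 4: Dry density = 1571 kg/m^3

1571


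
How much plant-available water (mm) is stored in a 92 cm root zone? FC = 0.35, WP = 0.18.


Step 1: Available water = (FC - WP) * depth * 10
Step 2: AW = (0.35 - 0.18) * 92 * 10
Step 3: AW = 0.17 * 92 * 10
Step 4: AW = 156.4 mm

156.4


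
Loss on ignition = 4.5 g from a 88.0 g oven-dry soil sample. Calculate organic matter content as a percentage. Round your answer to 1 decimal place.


Step 1: OM% = 100 * LOI / sample mass
Step 2: OM = 100 * 4.5 / 88.0
Step 3: OM = 5.1%

5.1


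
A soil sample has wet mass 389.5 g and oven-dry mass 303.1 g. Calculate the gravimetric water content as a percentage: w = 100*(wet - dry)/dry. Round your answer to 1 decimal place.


Step 1: Water mass = wet - dry = 389.5 - 303.1 = 86.4 g
Step 2: w = 100 * water mass / dry mass
Step 3: w = 100 * 86.4 / 303.1 = 28.5%

28.5


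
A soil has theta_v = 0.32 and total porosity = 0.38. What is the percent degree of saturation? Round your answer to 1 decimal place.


Step 1: S = 100 * theta_v / n
Step 2: S = 100 * 0.32 / 0.38
Step 3: S = 84.2%

84.2


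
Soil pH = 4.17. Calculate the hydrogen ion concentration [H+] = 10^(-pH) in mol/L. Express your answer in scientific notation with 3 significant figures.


Step 1: [H+] = 10^(-pH)
Step 2: [H+] = 10^(-4.17)
Step 3: [H+] = 6.76e-05 mol/L

6.76e-05


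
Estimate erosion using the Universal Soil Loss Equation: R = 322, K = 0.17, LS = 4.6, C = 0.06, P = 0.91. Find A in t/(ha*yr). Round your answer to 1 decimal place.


Step 1: A = R * K * LS * C * P
Step 2: R * K = 322 * 0.17 = 54.74
Step 3: (R*K) * LS = 54.74 * 4.6 = 251.804
Step 4: * C * P = 251.804 * 0.06 * 0.91 = 13.7
Step 5: A = 13.7 t/(ha*yr)

13.7


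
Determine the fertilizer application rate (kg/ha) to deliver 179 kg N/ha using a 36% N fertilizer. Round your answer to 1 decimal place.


Step 1: Fertilizer rate = target N / (N content / 100)
Step 2: Rate = 179 / (36 / 100)
Step 3: Rate = 179 / 0.36
Step 4: Rate = 497.2 kg/ha

497.2


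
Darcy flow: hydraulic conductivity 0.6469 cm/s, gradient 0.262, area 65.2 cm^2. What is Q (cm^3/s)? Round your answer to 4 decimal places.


Step 1: Apply Darcy's law: Q = K * i * A
Step 2: Q = 0.6469 * 0.262 * 65.2
Step 3: Q = 11.0506 cm^3/s

11.0506


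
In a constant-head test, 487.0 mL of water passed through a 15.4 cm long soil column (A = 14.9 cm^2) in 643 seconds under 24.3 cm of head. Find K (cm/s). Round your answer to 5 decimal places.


Step 1: K = Q * L / (A * t * h)
Step 2: Numerator = 487.0 * 15.4 = 7499.8
Step 3: Denominator = 14.9 * 643 * 24.3 = 232811.01
Step 4: K = 7499.8 / 232811.01 = 0.03221 cm/s

0.03221


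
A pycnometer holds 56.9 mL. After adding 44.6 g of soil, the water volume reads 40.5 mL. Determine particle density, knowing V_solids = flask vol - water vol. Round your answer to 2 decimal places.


Step 1: Volume of solids = flask volume - water volume with soil
Step 2: V_solids = 56.9 - 40.5 = 16.4 mL
Step 3: Particle density = mass / V_solids = 44.6 / 16.4 = 2.72 g/cm^3

2.72


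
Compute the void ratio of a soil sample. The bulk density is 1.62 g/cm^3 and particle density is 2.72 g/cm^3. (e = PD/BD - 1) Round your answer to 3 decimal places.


Step 1: e = PD / BD - 1
Step 2: e = 2.72 / 1.62 - 1
Step 3: e = 1.67901 - 1
Step 4: e = 0.679

0.679


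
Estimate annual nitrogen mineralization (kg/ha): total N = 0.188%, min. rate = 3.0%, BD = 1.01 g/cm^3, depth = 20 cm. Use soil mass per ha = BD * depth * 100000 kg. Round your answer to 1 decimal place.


Step 1: Soil mass per ha = BD * depth * 100000 = 1.01 * 20 * 100000 = 2020000 kg
Step 2: Total N pool = soil mass * N%/100 = 2020000 * 0.188/100 = 3797.6 kg/ha
Step 3: N mineralized = N pool * rate%/100 = 3797.6 * 3.0/100 = 113.9 kg/ha/yr

113.9


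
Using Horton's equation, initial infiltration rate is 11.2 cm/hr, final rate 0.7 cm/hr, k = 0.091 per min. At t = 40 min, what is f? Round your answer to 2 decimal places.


Step 1: f = fc + (f0 - fc) * exp(-k * t)
Step 2: exp(-0.091 * 40) = 0.026252
Step 3: f = 0.7 + (11.2 - 0.7) * 0.026252
Step 4: f = 0.7 + 10.5 * 0.026252
Step 5: f = 0.98 cm/hr

0.98


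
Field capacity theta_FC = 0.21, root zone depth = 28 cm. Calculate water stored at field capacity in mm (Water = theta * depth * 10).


Step 1: Water (mm) = theta_FC * depth (cm) * 10
Step 2: Water = 0.21 * 28 * 10
Step 3: Water = 58.8 mm

58.8


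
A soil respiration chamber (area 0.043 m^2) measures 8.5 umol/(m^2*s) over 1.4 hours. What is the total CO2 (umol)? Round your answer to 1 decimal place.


Step 1: Convert time to seconds: 1.4 hr * 3600 = 5040.0 s
Step 2: Total = flux * area * time_s
Step 3: Total = 8.5 * 0.043 * 5040.0
Step 4: Total = 1842.1 umol

1842.1


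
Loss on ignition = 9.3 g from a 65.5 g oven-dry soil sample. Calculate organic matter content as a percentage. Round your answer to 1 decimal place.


Step 1: OM% = 100 * LOI / sample mass
Step 2: OM = 100 * 9.3 / 65.5
Step 3: OM = 14.2%

14.2


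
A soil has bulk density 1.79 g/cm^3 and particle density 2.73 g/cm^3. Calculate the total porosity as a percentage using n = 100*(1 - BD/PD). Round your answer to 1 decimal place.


Step 1: Formula: n = 100 * (1 - BD / PD)
Step 2: n = 100 * (1 - 1.79 / 2.73)
Step 3: n = 100 * (1 - 0.65568)
Step 4: n = 34.4%

34.4


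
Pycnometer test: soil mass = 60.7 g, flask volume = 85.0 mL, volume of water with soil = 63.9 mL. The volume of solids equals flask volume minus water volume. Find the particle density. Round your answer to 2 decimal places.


Step 1: Volume of solids = flask volume - water volume with soil
Step 2: V_solids = 85.0 - 63.9 = 21.1 mL
Step 3: Particle density = mass / V_solids = 60.7 / 21.1 = 2.88 g/cm^3

2.88


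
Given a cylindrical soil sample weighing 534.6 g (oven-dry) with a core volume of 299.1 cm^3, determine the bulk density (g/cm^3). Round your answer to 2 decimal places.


Step 1: Identify the formula: BD = dry mass / volume
Step 2: Substitute values: BD = 534.6 / 299.1
Step 3: BD = 1.79 g/cm^3

1.79


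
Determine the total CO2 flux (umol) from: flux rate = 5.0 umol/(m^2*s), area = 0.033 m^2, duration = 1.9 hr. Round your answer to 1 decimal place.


Step 1: Convert time to seconds: 1.9 hr * 3600 = 6840.0 s
Step 2: Total = flux * area * time_s
Step 3: Total = 5.0 * 0.033 * 6840.0
Step 4: Total = 1128.6 umol

1128.6


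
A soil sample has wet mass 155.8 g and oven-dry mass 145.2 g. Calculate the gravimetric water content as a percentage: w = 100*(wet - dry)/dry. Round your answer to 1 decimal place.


Step 1: Water mass = wet - dry = 155.8 - 145.2 = 10.6 g
Step 2: w = 100 * water mass / dry mass
Step 3: w = 100 * 10.6 / 145.2 = 7.3%

7.3
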